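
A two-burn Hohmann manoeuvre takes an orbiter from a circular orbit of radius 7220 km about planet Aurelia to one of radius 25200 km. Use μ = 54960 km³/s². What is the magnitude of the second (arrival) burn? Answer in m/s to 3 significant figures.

Semi-major axis of the transfer orbit: a_t = (7220 + 25200)/2 = 16210 km.
Circular speed at r = 25200 km: v_c = √(μ/r) = 1.4768 km/s.
Transfer-orbit speed at the same r (vis-viva, a = a_t): v_t = √[μ(2/r − 1/a_t)] = 0.98560 km/s.
Δv₂ = |v_t − v_c| = |0.98560 − 1.4768| = 0.4912 km/s.

Δv₂ = 491 m/s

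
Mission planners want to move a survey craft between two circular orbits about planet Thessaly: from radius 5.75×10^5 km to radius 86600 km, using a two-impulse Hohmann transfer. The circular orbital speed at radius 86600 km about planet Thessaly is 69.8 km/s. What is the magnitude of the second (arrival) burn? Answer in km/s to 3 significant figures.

Δv₂ = 22.2 km/s

From the circular-orbit relation v² = μ/r at r = 86600 km: μ = v²r = (69.8)² × 86600 = 4.21919×10^8 km³/s².
Semi-major axis of the transfer orbit: a_t = (5.750×10^5 + 86600)/2 = 3.308×10^5 km.
Circular speed at r = 86600 km: v_c = √(μ/r) = 69.80 km/s.
Vis-viva on the transfer ellipse at r = 86600 km gives v_t = √[μ(2/r − 1/a_t)] = 92.03 km/s.
Δv₂ = |v_t − v_c| = |92.03 − 69.80| = 22.23 km/s.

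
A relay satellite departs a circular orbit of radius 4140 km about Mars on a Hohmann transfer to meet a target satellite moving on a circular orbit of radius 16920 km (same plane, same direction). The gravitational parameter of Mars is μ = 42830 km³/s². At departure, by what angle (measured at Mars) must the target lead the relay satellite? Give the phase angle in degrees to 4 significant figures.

φ = 91.63°

Transfer-ellipse semi-major axis a_t = (r₁ + r₂)/2 = (4140 + 16920)/2 = 10530 km.
The half-period of the transfer ellipse is t = π√(a_t³/μ) = 16403 s.
Target angular speed ω₂ = √(μ/r₂³) = 9.4032×10^-5 rad/s.
Angle swept by the target during transfer: ω₂·t = 1.5424 rad = 88.37°.
Arrival is 180° from departure on the ellipse, so φ = 180° − 88.37° = 91.63°.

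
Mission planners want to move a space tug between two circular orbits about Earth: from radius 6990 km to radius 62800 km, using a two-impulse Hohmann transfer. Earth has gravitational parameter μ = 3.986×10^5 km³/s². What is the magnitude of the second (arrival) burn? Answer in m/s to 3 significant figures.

The Hohmann ellipse has a_t = (r₁ + r₂)/2 = 34895 km.
Circular speed at r = 62800 km: v_c = √(μ/r) = 2.5194 km/s.
Transfer-orbit speed at the same r (vis-viva, a = a_t): v_t = √[μ(2/r − 1/a_t)] = 1.1276 km/s.
Δv₂ = |v_t − v_c| = |1.1276 − 2.5194| = 1.392 km/s.

Δv₂ = 1390 m/s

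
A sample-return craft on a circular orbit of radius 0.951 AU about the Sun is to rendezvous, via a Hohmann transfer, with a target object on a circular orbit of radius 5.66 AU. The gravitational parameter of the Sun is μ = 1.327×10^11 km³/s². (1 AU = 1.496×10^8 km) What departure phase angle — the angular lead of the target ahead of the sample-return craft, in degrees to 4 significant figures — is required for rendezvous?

In km: r₁ = 0.951 × 1.496×10^8 = 1.422696×10^8 km; r₂ = 5.66 × 1.496×10^8 = 8.46736×10^8 km.
Semi-major axis of the transfer orbit: a_t = (1.422696×10^8 + 8.46736×10^8)/2 = 4.945028×10^8 km.
Transfer time t = π√(a_t³/μ) = 9.483×10^7 s.
Target angular speed ω₂ = √(μ/r₂³) = 1.478×10^-8 rad/s.
Angle swept by the target during transfer: ω₂·t = 1.402 rad = 80.33°.
The sample-return craft traverses 180° on the transfer ellipse, so the target must lead by 180° − 80.33° = 99.67°.

φ = 99.67°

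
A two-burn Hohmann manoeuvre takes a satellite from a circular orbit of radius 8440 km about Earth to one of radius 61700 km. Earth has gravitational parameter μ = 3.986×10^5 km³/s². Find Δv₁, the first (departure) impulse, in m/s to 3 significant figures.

Semi-major axis of the transfer orbit: a_t = (8440 + 61700)/2 = 35070 km.
Circular speed at r = 8440 km: v_c = √(μ/r) = 6.872 km/s.
Transfer-orbit speed at the same r (vis-viva, a = a_t): v_t = √[μ(2/r − 1/a_t)] = 9.115 km/s.
Δv₁ = |v_t − v_c| = |9.115 − 6.872| = 2.243 km/s.

Δv₁ = 2240 m/s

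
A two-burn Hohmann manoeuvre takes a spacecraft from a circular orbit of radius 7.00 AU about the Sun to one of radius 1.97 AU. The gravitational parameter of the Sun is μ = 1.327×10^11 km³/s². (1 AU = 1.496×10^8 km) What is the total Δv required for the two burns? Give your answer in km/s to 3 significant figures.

Δv = 9.09 km/s

In km: r₁ = 7.00 × 1.496×10^8 = 1.0472×10^9 km; r₂ = 1.97 × 1.496×10^8 = 2.94712×10^8 km.
The Hohmann ellipse has a_t = (r₁ + r₂)/2 = 6.70956×10^8 km.
Circular speed at r₁: v₁ = √(μ/r₁) = √(1.327×10^11/1.0472×10^9) = 11.257 km/s.
Transfer-orbit speed at r₁ (v² = μ(2/r − 1/a)): v_a = √[μ(2/r₁ − 1/a_t)] = 7.4606 km/s.
First burn Δv₁ = |v_a − v₁| = 3.796 km/s.
Circular speed at r₂: v₂ = √(μ/r₂) = 21.22 km/s.
Transfer-orbit speed at r₂: v_p = √[μ(2/r₂ − 1/a_t)] = 26.51 km/s.
Second burn Δv₂ = |v₂ − v_p| = 5.290 km/s.
Total Δv = Δv₁ + Δv₂ = 9.086 km/s.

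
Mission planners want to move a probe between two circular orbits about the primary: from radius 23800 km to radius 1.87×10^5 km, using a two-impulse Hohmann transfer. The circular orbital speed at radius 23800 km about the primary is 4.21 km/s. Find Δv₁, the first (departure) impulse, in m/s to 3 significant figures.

Δv₁ = 1400 m/s

From the circular-orbit relation v² = μ/r at r = 23800 km: μ = v²r = (4.21)² × 23800 = 4.21834×10^5 km³/s².
Transfer-ellipse semi-major axis a_t = (r₁ + r₂)/2 = (23800 + 1.870×10^5)/2 = 1.054×10^5 km.
On the circular orbit at r = 23800 km, v_c = √(μ/r) = 4.210 km/s.
Transfer-orbit speed at the same r (vis-viva, a = a_t): v_t = √[μ(2/r − 1/a_t)] = 5.608 km/s.
Δv₁ = |v_t − v_c| = |5.608 − 4.210| = 1.398 km/s.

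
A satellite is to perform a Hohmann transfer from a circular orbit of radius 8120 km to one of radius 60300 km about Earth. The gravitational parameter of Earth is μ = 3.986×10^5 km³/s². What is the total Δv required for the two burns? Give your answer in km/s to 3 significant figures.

Semi-major axis of the transfer orbit: a_t = (8120 + 60300)/2 = 34210 km.
At r₁ the circular-orbit speed is v₁ = √(μ/r₁) = 7.006 km/s.
On the transfer ellipse at r₁, v² = μ(2/r − 1/a) gives v_p = √[μ(2/r₁ − 1/a_t)] = 9.302 km/s.
First burn Δv₁ = |v_p − v₁| = 2.296 km/s.
Circular speed at r₂: v₂ = √(μ/r₂) = 2.571 km/s.
Transfer-orbit speed at r₂: v_a = √[μ(2/r₂ − 1/a_t)] = 1.253 km/s.
Second burn Δv₂ = |v₂ − v_a| = 1.318 km/s.
Δv = Δv₁ + Δv₂ = 2.296 + 1.318 = 3.614 km/s.

Δv = 3.61 km/s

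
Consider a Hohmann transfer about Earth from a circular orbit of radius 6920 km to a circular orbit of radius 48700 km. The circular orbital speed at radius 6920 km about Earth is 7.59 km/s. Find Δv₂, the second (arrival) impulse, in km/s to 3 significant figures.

From the circular-orbit relation v² = μ/r at r = 6920 km: μ = v²r = (7.59)² × 6920 = 3.98648×10^5 km³/s².
Transfer-ellipse semi-major axis a_t = (r₁ + r₂)/2 = (6920 + 48700)/2 = 27810 km.
Circular speed at r = 48700 km: v_c = √(μ/r) = 2.861 km/s.
Vis-viva on the transfer ellipse at r = 48700 km gives v_t = √[μ(2/r − 1/a_t)] = 1.427 km/s.
Δv₂ = |v_t − v_c| = |1.427 − 2.861| = 1.434 km/s.

Δv₂ = 1.43 km/s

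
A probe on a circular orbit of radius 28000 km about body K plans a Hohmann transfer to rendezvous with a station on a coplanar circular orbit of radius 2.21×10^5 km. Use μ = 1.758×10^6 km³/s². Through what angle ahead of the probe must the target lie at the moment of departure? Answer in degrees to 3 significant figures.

φ = 104°

The Hohmann ellipse has a_t = (r₁ + r₂)/2 = 1.245×10^5 km.
Transfer time t = π√(a_t³/μ) = 1.0409×10^5 s.
Target angular speed ω₂ = √(μ/r₂³) = 1.2762×10^-5 rad/s.
Angle swept by the target during transfer: ω₂·t = 1.3284 rad = 76.11°.
Arrival is 180° from departure on the ellipse, so φ = 180° − 76.11° = 104°.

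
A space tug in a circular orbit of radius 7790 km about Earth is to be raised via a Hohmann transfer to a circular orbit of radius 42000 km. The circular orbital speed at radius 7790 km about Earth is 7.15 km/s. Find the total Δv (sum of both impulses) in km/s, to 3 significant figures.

From the circular-orbit relation v² = μ/r at r = 7790 km: μ = v²r = (7.15)² × 7790 = 3.98244×10^5 km³/s².
The Hohmann ellipse has a_t = (r₁ + r₂)/2 = 24895 km.
At r₁ the circular-orbit speed is v₁ = √(μ/r₁) = 7.150 km/s.
On the transfer ellipse at r₁, vis-viva equation gives v_p = √[μ(2/r₁ − 1/a_t)] = 9.287 km/s.
First burn Δv₁ = |v_p − v₁| = 2.137 km/s.
At r₂, v₂ = √(μ/r₂) = 3.0793 km/s.
Transfer-orbit speed at r₂: v_a = √[μ(2/r₂ − 1/a_t)] = 1.7225 km/s.
Second burn Δv₂ = |v₂ − v_a| = 1.357 km/s.
Total Δv = Δv₁ + Δv₂ = 3.494 km/s.

Δv = 3.49 km/s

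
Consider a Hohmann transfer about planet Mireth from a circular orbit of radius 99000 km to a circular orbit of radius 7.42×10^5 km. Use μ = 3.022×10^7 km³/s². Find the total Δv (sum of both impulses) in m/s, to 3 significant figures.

Δv = 9020 m/s

Transfer-ellipse semi-major axis a_t = (r₁ + r₂)/2 = (99000 + 7.420×10^5)/2 = 4.205×10^5 km.
At r₁ the circular-orbit speed is v₁ = √(μ/r₁) = 17.4715 km/s.
On the transfer ellipse at r₁, vis-viva equation gives v_p = √[μ(2/r₁ − 1/a_t)] = 23.2086 km/s.
First burn Δv₁ = |v_p − v₁| = 5.737 km/s.
Circular speed at r₂: v₂ = √(μ/r₂) = 6.382 km/s.
Transfer-orbit speed at r₂: v_a = √[μ(2/r₂ − 1/a_t)] = 3.097 km/s.
Second burn Δv₂ = |v₂ − v_a| = 3.285 km/s.
Total Δv = Δv₁ + Δv₂ = 9.022 km/s.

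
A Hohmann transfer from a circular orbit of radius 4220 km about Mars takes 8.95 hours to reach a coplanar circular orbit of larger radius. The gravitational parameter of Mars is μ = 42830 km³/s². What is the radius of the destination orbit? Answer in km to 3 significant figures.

Transfer time t = 8.95 hours = 32220 s, and t = π√(a_t³/μ).
So a_t = (μ t²/π²)^(1/3) = (42830 × (32220)² / π²)^(1/3) = 16516 km.
Since a_t = (r₁ + r₂)/2, r₂ = 2a_t − r₁ = 2×16516 − 4220 = 28812 km.

r₂ = 28800 km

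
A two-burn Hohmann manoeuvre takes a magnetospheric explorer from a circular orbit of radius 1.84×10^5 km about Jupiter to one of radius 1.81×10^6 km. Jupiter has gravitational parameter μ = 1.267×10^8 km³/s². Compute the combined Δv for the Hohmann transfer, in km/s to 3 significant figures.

Δv = 13.9 km/s

Semi-major axis of the transfer orbit: a_t = (1.840×10^5 + 1.810×10^6)/2 = 9.970×10^5 km.
Circular speed at r₁: v₁ = √(μ/r₁) = √(1.267×10^8/1.840×10^5) = 26.241 km/s.
Transfer-orbit speed at r₁ (vis-viva): v_p = √[μ(2/r₁ − 1/a_t)] = 35.357 km/s.
First burn Δv₁ = |v_p − v₁| = 9.116 km/s.
Circular speed at r₂: v₂ = √(μ/r₂) = 8.3666 km/s.
Transfer-orbit speed at r₂: v_a = √[μ(2/r₂ − 1/a_t)] = 3.5943 km/s.
Second burn Δv₂ = |v₂ − v_a| = 4.772 km/s.
Δv = Δv₁ + Δv₂ = 9.116 + 4.772 = 13.89 km/s.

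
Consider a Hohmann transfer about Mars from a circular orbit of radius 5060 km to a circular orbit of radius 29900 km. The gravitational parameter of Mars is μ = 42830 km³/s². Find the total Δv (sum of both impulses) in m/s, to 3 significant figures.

Transfer-ellipse semi-major axis a_t = (r₁ + r₂)/2 = (5060 + 29900)/2 = 17480 km.
Circular speed at r₁: v₁ = √(μ/r₁) = √(42830/5060) = 2.9094 km/s.
Transfer-orbit speed at r₁ (v² = μ(2/r − 1/a)): v_p = √[μ(2/r₁ − 1/a_t)] = 3.8051 km/s.
First burn Δv₁ = |v_p − v₁| = 0.8957 km/s.
At r₂, v₂ = √(μ/r₂) = 1.1968 km/s.
Transfer-orbit speed at r₂: v_a = √[μ(2/r₂ − 1/a_t)] = 0.64394 km/s.
Second burn Δv₂ = |v₂ − v_a| = 0.5529 km/s.
Total Δv = Δv₁ + Δv₂ = 1.449 km/s.

Δv = 1450 m/s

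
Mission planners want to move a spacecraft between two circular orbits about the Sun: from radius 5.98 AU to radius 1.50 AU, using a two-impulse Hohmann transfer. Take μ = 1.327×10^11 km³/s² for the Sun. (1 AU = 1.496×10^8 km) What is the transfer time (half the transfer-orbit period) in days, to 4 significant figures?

In km: r₁ = 5.98 × 1.496×10^8 = 8.94608×10^8 km; r₂ = 1.50 × 1.496×10^8 = 2.244×10^8 km.
Transfer-ellipse semi-major axis a_t = (r₁ + r₂)/2 = (8.94608×10^8 + 2.244×10^8)/2 = 5.59504×10^8 km.
Transfer time t = π√(a_t³/μ) = π√((5.59504×10^8)³ / 1.327×10^11) = 1.141×10^8 s.
Converting: 1.141×10^8 s ÷ 86400 s/day = 1321 days.

t = 1321 days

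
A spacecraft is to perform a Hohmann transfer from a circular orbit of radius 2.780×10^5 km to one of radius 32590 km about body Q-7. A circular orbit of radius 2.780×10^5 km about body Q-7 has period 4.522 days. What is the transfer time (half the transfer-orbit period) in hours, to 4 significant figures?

From Kepler's third law T² = 4π²r³/μ at r = 2.780×10^5 km, T = 4.522 days = 4.522 × 86400 s = 3.907008×10^5 s: μ = 4π²r³/T² = 5.55655×10^6 km³/s².
The Hohmann ellipse has a_t = (r₁ + r₂)/2 = 1.55295×10^5 km.
Half the transfer-orbit period gives t = π√(a_t³/μ) = 81560 s.
Converting: 81560 s ÷ 3600 s/hour = 22.66 hours.

t = 22.66 hours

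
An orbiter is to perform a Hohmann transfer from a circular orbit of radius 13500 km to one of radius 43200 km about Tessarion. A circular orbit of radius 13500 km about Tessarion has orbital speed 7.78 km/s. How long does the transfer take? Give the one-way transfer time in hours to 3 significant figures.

From the circular-orbit relation v² = μ/r at r = 13500 km: μ = v²r = (7.78)² × 13500 = 8.17133×10^5 km³/s².
The Hohmann ellipse has a_t = (r₁ + r₂)/2 = 28350 km.
By Kepler's third law the transfer-orbit period is T = 2π√(a_t³/μ), so t = T/2 = 16590 s.
Converting: 16590 s ÷ 3600 s/hour = 4.61 hours.

t = 4.61 hours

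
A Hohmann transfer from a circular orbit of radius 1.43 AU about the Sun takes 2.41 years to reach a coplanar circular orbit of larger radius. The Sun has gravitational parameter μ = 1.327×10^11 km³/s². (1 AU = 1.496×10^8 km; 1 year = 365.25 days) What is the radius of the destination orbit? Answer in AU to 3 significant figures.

r₂ = 4.28 AU

In km: r₁ = 1.43 × 1.496×10^8 = 2.13928×10^8 km.
Transfer time t = 2.41 years × 365.25 × 86400 s = 7.6053816×10^7 s, and t = π√(a_t³/μ).
So a_t = (μ t²/π²)^(1/3) = (1.327×10^11 × (7.6053816×10^7)² / π²)^(1/3) = 4.2685×10^8 km.
Since a_t = (r₁ + r₂)/2, r₂ = 2a_t − r₁ = 2×4.2685×10^8 − 2.13928×10^8 = 6.39772×10^8 km.
In AU: r₂ = 6.39772×10^8 / 1.496×10^8 = 4.28 AU.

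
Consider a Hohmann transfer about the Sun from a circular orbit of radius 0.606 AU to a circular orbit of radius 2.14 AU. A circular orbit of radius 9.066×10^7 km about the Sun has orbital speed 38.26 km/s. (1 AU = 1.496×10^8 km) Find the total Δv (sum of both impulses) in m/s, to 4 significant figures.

From the circular-orbit relation v² = μ/r at r = 9.066×10^7 km: μ = v²r = (38.26)² × 9.066×10^7 = 1.32711×10^11 km³/s².
In km: r₁ = 0.606 × 1.496×10^8 = 9.06576×10^7 km; r₂ = 2.14 × 1.496×10^8 = 3.20144×10^8 km.
Transfer-ellipse semi-major axis a_t = (r₁ + r₂)/2 = (9.06576×10^7 + 3.20144×10^8)/2 = 2.054008×10^8 km.
At r₁ the circular-orbit speed is v₁ = √(μ/r₁) = 38.2605 km/s.
Transfer-orbit speed at r₁ (vis-viva equation): v_p = √[μ(2/r₁ − 1/a_t)] = 47.7664 km/s.
First burn Δv₁ = |v_p − v₁| = 9.506 km/s.
Circular speed at r₂: v₂ = √(μ/r₂) = 20.360 km/s.
Transfer-orbit speed at r₂: v_a = √[μ(2/r₂ − 1/a_t)] = 13.526 km/s.
Second burn Δv₂ = |v₂ − v_a| = 6.834 km/s.
Total Δv = Δv₁ + Δv₂ = 16.34 km/s.

Δv = 16340 m/s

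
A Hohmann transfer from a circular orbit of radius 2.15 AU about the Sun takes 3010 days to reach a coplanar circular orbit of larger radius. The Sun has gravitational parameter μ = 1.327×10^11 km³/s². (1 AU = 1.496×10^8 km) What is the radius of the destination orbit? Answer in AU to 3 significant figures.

r₂ = 10.8 AU

In km: r₁ = 2.15 × 1.496×10^8 = 3.2164×10^8 km.
Transfer time t = 3010 days = 2.60064×10^8 s, and t = π√(a_t³/μ).
So a_t = (μ t²/π²)^(1/3) = (1.327×10^11 × (2.60064×10^8)² / π²)^(1/3) = 9.6882×10^8 km.
Since a_t = (r₁ + r₂)/2, r₂ = 2a_t − r₁ = 2×9.6882×10^8 − 3.2164×10^8 = 1.616×10^9 km.
In AU: r₂ = 1.616×10^9 / 1.496×10^8 = 10.8 AU.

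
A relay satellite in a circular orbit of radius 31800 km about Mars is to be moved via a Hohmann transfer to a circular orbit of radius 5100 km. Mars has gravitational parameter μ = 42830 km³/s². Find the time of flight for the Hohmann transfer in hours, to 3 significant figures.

t = 10.6 hours

Semi-major axis of the transfer orbit: a_t = (31800 + 5100)/2 = 18450 km.
Transfer time t = π√(a_t³/μ) = π√((18450)³ / 42830) = 38040 s.
Converting: 38040 s ÷ 3600 s/hour = 10.6 hours.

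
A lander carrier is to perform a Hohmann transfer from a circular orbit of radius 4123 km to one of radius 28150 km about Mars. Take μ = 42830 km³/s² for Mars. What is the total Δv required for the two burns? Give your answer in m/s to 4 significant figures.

The Hohmann ellipse has a_t = (r₁ + r₂)/2 = 16136.5 km.
Circular speed at r₁: v₁ = √(μ/r₁) = √(42830/4123) = 3.223 km/s.
Transfer-orbit speed at r₁ (v² = μ(2/r − 1/a)): v_p = √[μ(2/r₁ − 1/a_t)] = 4.257 km/s.
First burn Δv₁ = |v_p − v₁| = 1.034 km/s.
At r₂, v₂ = √(μ/r₂) = 1.2335 km/s.
Transfer-orbit speed at r₂: v_a = √[μ(2/r₂ − 1/a_t)] = 0.62350 km/s.
Second burn Δv₂ = |v₂ − v_a| = 0.6100 km/s.
Δv = Δv₁ + Δv₂ = 1.034 + 0.6100 = 1.644 km/s.

Δv = 1644 m/s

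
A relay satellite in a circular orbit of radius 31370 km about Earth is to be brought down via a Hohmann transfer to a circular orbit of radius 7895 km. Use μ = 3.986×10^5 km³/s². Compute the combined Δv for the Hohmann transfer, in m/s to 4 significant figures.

Semi-major axis of the transfer orbit: a_t = (31370 + 7895)/2 = 19632.5 km.
At r₁ the circular-orbit speed is v₁ = √(μ/r₁) = 3.5646 km/s.
On the transfer ellipse at r₁, vis-viva equation gives v_a = √[μ(2/r₁ − 1/a_t)] = 2.2605 km/s.
First burn Δv₁ = |v_a − v₁| = 1.304 km/s.
Circular speed at r₂: v₂ = √(μ/r₂) = 7.1055 km/s.
Transfer-orbit speed at r₂: v_p = √[μ(2/r₂ − 1/a_t)] = 8.9818 km/s.
Second burn Δv₂ = |v₂ − v_p| = 1.876 km/s.
Total Δv = Δv₁ + Δv₂ = 3.180 km/s.

Δv = 3180 m/s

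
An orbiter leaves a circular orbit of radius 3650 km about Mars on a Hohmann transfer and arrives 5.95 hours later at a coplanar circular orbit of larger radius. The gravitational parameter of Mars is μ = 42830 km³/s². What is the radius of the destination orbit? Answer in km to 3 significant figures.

Transfer time t = 5.95 hours = 21420 s, and t = π√(a_t³/μ).
So a_t = (μ t²/π²)^(1/3) = (42830 × (21420)² / π²)^(1/3) = 12580 km.
Since a_t = (r₁ + r₂)/2, r₂ = 2a_t − r₁ = 2×12580 − 3650 = 21510 km.

r₂ = 21500 km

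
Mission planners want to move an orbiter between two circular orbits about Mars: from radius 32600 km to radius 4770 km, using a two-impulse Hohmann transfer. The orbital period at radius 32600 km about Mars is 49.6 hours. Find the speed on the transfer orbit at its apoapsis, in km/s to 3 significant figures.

From Kepler's third law T² = 4π²r³/μ at r = 32600 km, T = 49.6 hours = 49.6 × 3600 s = 1.7856×10^5 s: μ = 4π²r³/T² = 42898.7 km³/s².
The Hohmann ellipse has a_t = (r₁ + r₂)/2 = 18685 km.
At apoapsis, r = 32600 km.
Vis-viva: v = √[μ(2/r − 1/a_t)] = √[42898.7 × (2/32600 − 1/18685)] = 0.5796 km/s.

v = 0.580 km/s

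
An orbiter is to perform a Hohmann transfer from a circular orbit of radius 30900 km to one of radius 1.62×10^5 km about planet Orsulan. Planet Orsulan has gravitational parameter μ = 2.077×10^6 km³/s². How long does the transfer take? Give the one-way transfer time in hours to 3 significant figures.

Semi-major axis of the transfer orbit: a_t = (30900 + 1.620×10^5)/2 = 96450 km.
Half the transfer-orbit period gives t = π√(a_t³/μ) = 65300 s.
Converting: 65300 s ÷ 3600 s/hour = 18.1 hours.

t = 18.1 hours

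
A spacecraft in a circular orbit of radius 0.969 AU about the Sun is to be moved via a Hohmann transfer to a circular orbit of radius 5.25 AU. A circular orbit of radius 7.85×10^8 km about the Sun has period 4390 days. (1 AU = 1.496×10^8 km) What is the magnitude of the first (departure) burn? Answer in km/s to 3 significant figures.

From Kepler's third law T² = 4π²r³/μ at r = 7.85×10^8 km, T = 4390 days = 4390 × 86400 s = 3.79296×10^8 s: μ = 4π²r³/T² = 1.32743×10^11 km³/s².
In km: r₁ = 0.969 × 1.496×10^8 = 1.449624×10^8 km; r₂ = 5.25 × 1.496×10^8 = 7.854×10^8 km.
The Hohmann ellipse has a_t = (r₁ + r₂)/2 = 4.651812×10^8 km.
Circular speed at r = 1.449624×10^8 km: v_c = √(μ/r) = 30.261 km/s.
Transfer-orbit speed at the same r (vis-viva, a = a_t): v_t = √[μ(2/r − 1/a_t)] = 39.320 km/s.
Δv₁ = |v_t − v_c| = |39.320 − 30.261| = 9.059 km/s.

Δv₁ = 9.06 km/s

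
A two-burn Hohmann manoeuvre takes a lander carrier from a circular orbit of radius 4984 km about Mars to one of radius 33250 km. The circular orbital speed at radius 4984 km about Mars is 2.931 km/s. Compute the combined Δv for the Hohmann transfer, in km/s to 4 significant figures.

Δv = 1.490 km/s

From the circular-orbit relation v² = μ/r at r = 4984 km: μ = v²r = (2.931)² × 4984 = 42816.4 km³/s².
Transfer-ellipse semi-major axis a_t = (r₁ + r₂)/2 = (4984 + 33250)/2 = 19117 km.
Circular speed at r₁: v₁ = √(μ/r₁) = √(42816.4/4984) = 2.9310 km/s.
On the transfer ellipse at r₁, vis-viva gives v_p = √[μ(2/r₁ − 1/a_t)] = 3.8655 km/s.
First burn Δv₁ = |v_p − v₁| = 0.9345 km/s.
Circular speed at r₂: v₂ = √(μ/r₂) = 1.1348 km/s.
Transfer-orbit speed at r₂: v_a = √[μ(2/r₂ − 1/a_t)] = 0.57941 km/s.
Second burn Δv₂ = |v₂ − v_a| = 0.5554 km/s.
Δv = Δv₁ + Δv₂ = 0.9345 + 0.5554 = 1.490 km/s.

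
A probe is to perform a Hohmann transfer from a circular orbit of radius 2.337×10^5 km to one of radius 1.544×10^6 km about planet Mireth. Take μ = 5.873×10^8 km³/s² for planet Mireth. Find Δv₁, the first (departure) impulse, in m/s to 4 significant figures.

Δv₁ = 15940 m/s

Transfer-ellipse semi-major axis a_t = (r₁ + r₂)/2 = (2.337×10^5 + 1.544×10^6)/2 = 8.8885×10^5 km.
On the circular orbit at r = 2.337×10^5 km, v_c = √(μ/r) = 50.13 km/s.
Vis-viva on the transfer ellipse at r = 2.337×10^5 km gives v_t = √[μ(2/r − 1/a_t)] = 66.07 km/s.
Δv₁ = |v_t − v_c| = |66.07 − 50.13| = 15.94 km/s.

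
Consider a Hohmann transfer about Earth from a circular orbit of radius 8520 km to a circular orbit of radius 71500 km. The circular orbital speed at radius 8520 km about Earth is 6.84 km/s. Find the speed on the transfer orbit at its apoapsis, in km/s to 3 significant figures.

v = 1.09 km/s

From the circular-orbit relation v² = μ/r at r = 8520 km: μ = v²r = (6.84)² × 8520 = 3.98613×10^5 km³/s².
Semi-major axis of the transfer orbit: a_t = (8520 + 71500)/2 = 40010 km.
The apoapsis of the transfer ellipse is at r = 71500 km.
Vis-viva: v = √[μ(2/r − 1/a_t)] = √[3.98613×10^5 × (2/71500 − 1/40010)] = 1.090 km/s.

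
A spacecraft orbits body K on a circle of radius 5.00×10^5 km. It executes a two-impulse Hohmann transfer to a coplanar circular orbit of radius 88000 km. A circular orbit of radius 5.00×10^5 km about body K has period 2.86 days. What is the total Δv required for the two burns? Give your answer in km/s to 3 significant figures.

Δv = 15.0 km/s

From Kepler's third law T² = 4π²r³/μ at r = 5.00×10^5 km, T = 2.86 days = 2.86 × 86400 s = 2.47104×10^5 s: μ = 4π²r³/T² = 8.08184×10^7 km³/s².
The Hohmann ellipse has a_t = (r₁ + r₂)/2 = 2.940×10^5 km.
Circular speed at r₁: v₁ = √(μ/r₁) = √(8.08184×10^7/5.000×10^5) = 12.714 km/s.
On the transfer ellipse at r₁, vis-viva gives v_a = √[μ(2/r₁ − 1/a_t)] = 6.9557 km/s.
First burn Δv₁ = |v_a − v₁| = 5.758 km/s.
Circular speed at r₂: v₂ = √(μ/r₂) = 30.305 km/s.
Transfer-orbit speed at r₂: v_p = √[μ(2/r₂ − 1/a_t)] = 39.521 km/s.
Second burn Δv₂ = |v₂ − v_p| = 9.216 km/s.
Total Δv = Δv₁ + Δv₂ = 14.97 km/s.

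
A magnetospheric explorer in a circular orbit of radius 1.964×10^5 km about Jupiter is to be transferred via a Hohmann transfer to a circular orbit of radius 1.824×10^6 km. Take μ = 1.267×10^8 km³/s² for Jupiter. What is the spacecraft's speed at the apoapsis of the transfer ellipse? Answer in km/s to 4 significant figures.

v = 3.675 km/s

The Hohmann ellipse has a_t = (r₁ + r₂)/2 = 1.0102×10^6 km.
At apoapsis, r = 1.824×10^6 km.
Vis-viva: v = √[μ(2/r − 1/a_t)] = √[1.267×10^8 × (2/1.824×10^6 − 1/1.0102×10^6)] = 3.675 km/s.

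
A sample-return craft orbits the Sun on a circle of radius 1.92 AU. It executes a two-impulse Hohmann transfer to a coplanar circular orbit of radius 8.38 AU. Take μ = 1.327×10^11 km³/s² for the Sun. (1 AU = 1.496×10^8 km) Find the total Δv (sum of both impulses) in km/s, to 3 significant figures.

In km: r₁ = 1.92 × 1.496×10^8 = 2.87232×10^8 km; r₂ = 8.38 × 1.496×10^8 = 1.253648×10^9 km.
Transfer-ellipse semi-major axis a_t = (r₁ + r₂)/2 = (2.87232×10^8 + 1.253648×10^9)/2 = 7.7044×10^8 km.
At r₁ the circular-orbit speed is v₁ = √(μ/r₁) = 21.494 km/s.
Transfer-orbit speed at r₁ (vis-viva equation): v_p = √[μ(2/r₁ − 1/a_t)] = 27.418 km/s.
First burn Δv₁ = |v_p − v₁| = 5.924 km/s.
Circular speed at r₂: v₂ = √(μ/r₂) = 10.288 km/s.
Transfer-orbit speed at r₂: v_a = √[μ(2/r₂ − 1/a_t)] = 6.2820 km/s.
Second burn Δv₂ = |v₂ − v_a| = 4.006 km/s.
Δv = Δv₁ + Δv₂ = 5.924 + 4.006 = 9.930 km/s.

Δv = 9.93 km/s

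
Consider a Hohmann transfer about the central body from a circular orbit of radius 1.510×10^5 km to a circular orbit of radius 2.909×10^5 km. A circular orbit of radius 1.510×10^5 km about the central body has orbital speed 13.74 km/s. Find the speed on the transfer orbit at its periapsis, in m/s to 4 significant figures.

From the circular-orbit relation v² = μ/r at r = 1.510×10^5 km: μ = v²r = (13.74)² × 1.510×10^5 = 2.85069×10^7 km³/s².
Semi-major axis of the transfer orbit: a_t = (1.510×10^5 + 2.909×10^5)/2 = 2.2095×10^5 km.
At periapsis, r = 1.510×10^5 km.
Applying v² = μ(2/r − 1/a_t): v = 15.77 km/s.

v = 15770 m/s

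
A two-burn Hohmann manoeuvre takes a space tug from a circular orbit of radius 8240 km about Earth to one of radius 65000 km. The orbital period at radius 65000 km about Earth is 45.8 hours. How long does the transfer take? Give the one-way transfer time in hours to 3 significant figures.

t = 9.68 hours

From Kepler's third law T² = 4π²r³/μ at r = 65000 km, T = 45.8 hours = 45.8 × 3600 s = 1.6488×10^5 s: μ = 4π²r³/T² = 3.98808×10^5 km³/s².
Transfer-ellipse semi-major axis a_t = (r₁ + r₂)/2 = (8240 + 65000)/2 = 36620 km.
Transfer time t = π√(a_t³/μ) = π√((36620)³ / 3.98808×10^5) = 34860 s.
Converting: 34860 s ÷ 3600 s/hour = 9.68 hours.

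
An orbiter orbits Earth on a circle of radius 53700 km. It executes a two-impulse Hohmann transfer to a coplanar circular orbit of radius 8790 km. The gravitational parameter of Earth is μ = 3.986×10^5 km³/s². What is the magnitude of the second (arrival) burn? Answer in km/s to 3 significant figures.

The Hohmann ellipse has a_t = (r₁ + r₂)/2 = 31245 km.
On the circular orbit at r = 8790 km, v_c = √(μ/r) = 6.734 km/s.
Vis-viva on the transfer ellipse at r = 8790 km gives v_t = √[μ(2/r − 1/a_t)] = 8.828 km/s.
Δv₂ = |v_t − v_c| = |8.828 − 6.734| = 2.094 km/s.

Δv₂ = 2.09 km/s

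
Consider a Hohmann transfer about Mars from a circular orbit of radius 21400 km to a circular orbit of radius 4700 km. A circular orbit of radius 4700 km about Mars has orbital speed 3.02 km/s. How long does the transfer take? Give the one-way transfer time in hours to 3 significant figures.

From the circular-orbit relation v² = μ/r at r = 4700 km: μ = v²r = (3.02)² × 4700 = 42865.9 km³/s².
Semi-major axis of the transfer orbit: a_t = (21400 + 4700)/2 = 13050 km.
Half the transfer-orbit period gives t = π√(a_t³/μ) = 22620 s.
Converting: 22620 s ÷ 3600 s/hour = 6.28 hours.

t = 6.28 hours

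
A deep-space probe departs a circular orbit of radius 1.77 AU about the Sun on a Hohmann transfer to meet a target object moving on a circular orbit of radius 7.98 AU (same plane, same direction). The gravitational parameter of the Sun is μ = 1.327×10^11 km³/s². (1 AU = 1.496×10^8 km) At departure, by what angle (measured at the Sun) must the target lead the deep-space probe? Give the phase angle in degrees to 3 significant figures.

In km: r₁ = 1.77 × 1.496×10^8 = 2.64792×10^8 km; r₂ = 7.98 × 1.496×10^8 = 1.193808×10^9 km.
Transfer-ellipse semi-major axis a_t = (r₁ + r₂)/2 = (2.64792×10^8 + 1.193808×10^9)/2 = 7.293×10^8 km.
Transfer time t = π√(a_t³/μ) = 1.698532×10^8 s.
Target angular speed ω₂ = √(μ/r₂³) = 8.831485×10^-9 rad/s.
Angle swept by the target during transfer: ω₂·t = 1.50006 rad = 85.947°.
Arrival is 180° from departure on the ellipse, so φ = 180° − 85.947° = 94.1°.

φ = 94.1°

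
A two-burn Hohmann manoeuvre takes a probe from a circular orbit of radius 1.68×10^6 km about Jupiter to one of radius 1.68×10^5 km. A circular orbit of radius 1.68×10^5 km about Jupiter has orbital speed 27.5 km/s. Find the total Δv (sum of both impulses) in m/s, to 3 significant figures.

From the circular-orbit relation v² = μ/r at r = 1.68×10^5 km: μ = v²r = (27.5)² × 1.68×10^5 = 1.27050×10^8 km³/s².
The Hohmann ellipse has a_t = (r₁ + r₂)/2 = 9.240×10^5 km.
Circular speed at r₁: v₁ = √(μ/r₁) = √(1.27050×10^8/1.680×10^6) = 8.696 km/s.
Transfer-orbit speed at r₁ (v² = μ(2/r − 1/a)): v_a = √[μ(2/r₁ − 1/a_t)] = 3.708 km/s.
First burn Δv₁ = |v_a − v₁| = 4.988 km/s.
At r₂, v₂ = √(μ/r₂) = 27.500 km/s.
Transfer-orbit speed at r₂: v_p = √[μ(2/r₂ − 1/a_t)] = 37.081 km/s.
Second burn Δv₂ = |v₂ − v_p| = 9.581 km/s.
Δv = Δv₁ + Δv₂ = 4.988 + 9.581 = 14.57 km/s.

Δv = 14600 m/s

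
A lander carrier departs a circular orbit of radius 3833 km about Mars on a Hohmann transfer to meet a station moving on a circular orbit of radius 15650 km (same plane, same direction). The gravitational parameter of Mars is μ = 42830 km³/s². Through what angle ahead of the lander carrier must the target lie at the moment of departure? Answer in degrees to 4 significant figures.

The Hohmann ellipse has a_t = (r₁ + r₂)/2 = 9741.5 km.
The half-period of the transfer ellipse is t = π√(a_t³/μ) = 14595 s.
The target's mean motion on its circular orbit is ω₂ = √(μ/r₂³) = 1.0571×10^-4 rad/s.
Angle swept by the target during transfer: ω₂·t = 1.5428 rad = 88.40°.
Arrival is 180° from departure on the ellipse, so φ = 180° − 88.40° = 91.60°.

φ = 91.60°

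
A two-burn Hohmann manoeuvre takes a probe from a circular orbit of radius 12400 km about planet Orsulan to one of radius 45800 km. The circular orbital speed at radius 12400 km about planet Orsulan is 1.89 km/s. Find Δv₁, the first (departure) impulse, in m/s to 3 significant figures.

Δv₁ = 481 m/s

From the circular-orbit relation v² = μ/r at r = 12400 km: μ = v²r = (1.89)² × 12400 = 44294.0 km³/s².
The Hohmann ellipse has a_t = (r₁ + r₂)/2 = 29100 km.
On the circular orbit at r = 12400 km, v_c = √(μ/r) = 1.8900 km/s.
Vis-viva on the transfer ellipse at r = 12400 km gives v_t = √[μ(2/r − 1/a_t)] = 2.3711 km/s.
Δv₁ = |v_t − v_c| = |2.3711 − 1.8900| = 0.4811 km/s.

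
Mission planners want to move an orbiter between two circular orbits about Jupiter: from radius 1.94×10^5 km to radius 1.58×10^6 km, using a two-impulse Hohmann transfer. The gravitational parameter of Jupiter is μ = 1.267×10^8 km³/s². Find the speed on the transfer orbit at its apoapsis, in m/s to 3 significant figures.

v = 4190 m/s

Transfer-ellipse semi-major axis a_t = (r₁ + r₂)/2 = (1.940×10^5 + 1.580×10^6)/2 = 8.870×10^5 km.
At apoapsis, r = 1.580×10^6 km.
Applying v² = μ(2/r − 1/a_t): v = 4.188 km/s.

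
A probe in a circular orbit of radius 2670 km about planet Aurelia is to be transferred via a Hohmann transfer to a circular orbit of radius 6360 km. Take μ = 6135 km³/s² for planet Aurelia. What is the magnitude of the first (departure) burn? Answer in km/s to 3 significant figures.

Δv₁ = 0.283 km/s

Transfer-ellipse semi-major axis a_t = (r₁ + r₂)/2 = (2670 + 6360)/2 = 4515 km.
Circular speed at r = 2670 km: v_c = √(μ/r) = 1.5158340 km/s.
Transfer-orbit speed at the same r (vis-viva, a = a_t): v_t = √[μ(2/r − 1/a_t)] = 1.7990836 km/s.
Δv₁ = |v_t − v_c| = |1.7990836 − 1.5158340| = 0.2832 km/s.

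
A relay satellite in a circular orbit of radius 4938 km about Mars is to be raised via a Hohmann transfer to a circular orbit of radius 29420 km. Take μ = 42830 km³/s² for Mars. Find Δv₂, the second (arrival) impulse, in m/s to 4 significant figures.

Semi-major axis of the transfer orbit: a_t = (4938 + 29420)/2 = 17179 km.
Circular speed at r = 29420 km: v_c = √(μ/r) = 1.2066 km/s.
Transfer-orbit speed at the same r (vis-viva, a = a_t): v_t = √[μ(2/r − 1/a_t)] = 0.64689 km/s.
Δv₂ = |v_t − v_c| = |0.64689 − 1.2066| = 0.5597 km/s.

Δv₂ = 559.7 m/s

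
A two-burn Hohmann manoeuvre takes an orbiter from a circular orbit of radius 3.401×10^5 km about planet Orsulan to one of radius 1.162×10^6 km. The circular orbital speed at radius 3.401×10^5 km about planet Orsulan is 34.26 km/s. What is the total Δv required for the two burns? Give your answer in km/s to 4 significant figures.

Δv = 14.42 km/s

From the circular-orbit relation v² = μ/r at r = 3.401×10^5 km: μ = v²r = (34.26)² × 3.401×10^5 = 3.99192×10^8 km³/s².
Transfer-ellipse semi-major axis a_t = (r₁ + r₂)/2 = (3.401×10^5 + 1.162×10^6)/2 = 7.5105×10^5 km.
Circular speed at r₁: v₁ = √(μ/r₁) = √(3.99192×10^8/3.401×10^5) = 34.260 km/s.
Transfer-orbit speed at r₁ (vis-viva): v_p = √[μ(2/r₁ − 1/a_t)] = 42.614 km/s.
First burn Δv₁ = |v_p − v₁| = 8.354 km/s.
At r₂, v₂ = √(μ/r₂) = 18.535 km/s.
Transfer-orbit speed at r₂: v_a = √[μ(2/r₂ − 1/a_t)] = 12.473 km/s.
Second burn Δv₂ = |v₂ − v_a| = 6.062 km/s.
Δv = Δv₁ + Δv₂ = 8.354 + 6.062 = 14.42 km/s.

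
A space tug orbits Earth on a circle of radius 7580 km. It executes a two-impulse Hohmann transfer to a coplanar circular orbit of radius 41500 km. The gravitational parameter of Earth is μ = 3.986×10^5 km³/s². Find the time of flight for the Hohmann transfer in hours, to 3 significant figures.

t = 5.31 hours

Semi-major axis of the transfer orbit: a_t = (7580 + 41500)/2 = 24540 km.
Half the transfer-orbit period gives t = π√(a_t³/μ) = 19130 s.
Converting: 19130 s ÷ 3600 s/hour = 5.31 hours.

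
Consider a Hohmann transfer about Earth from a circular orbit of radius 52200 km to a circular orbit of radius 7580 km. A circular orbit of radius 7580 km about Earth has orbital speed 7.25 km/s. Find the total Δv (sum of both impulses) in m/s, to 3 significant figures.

Δv = 3700 m/s

From the circular-orbit relation v² = μ/r at r = 7580 km: μ = v²r = (7.25)² × 7580 = 3.98424×10^5 km³/s².
Transfer-ellipse semi-major axis a_t = (r₁ + r₂)/2 = (52200 + 7580)/2 = 29890 km.
Circular speed at r₁: v₁ = √(μ/r₁) = √(3.98424×10^5/52200) = 2.7627 km/s.
Transfer-orbit speed at r₁ (vis-viva): v_a = √[μ(2/r₁ − 1/a_t)] = 1.3913 km/s.
First burn Δv₁ = |v_a − v₁| = 1.371 km/s.
Circular speed at r₂: v₂ = √(μ/r₂) = 7.250 km/s.
Transfer-orbit speed at r₂: v_p = √[μ(2/r₂ − 1/a_t)] = 9.581 km/s.
Second burn Δv₂ = |v₂ − v_p| = 2.331 km/s.
Δv = Δv₁ + Δv₂ = 1.371 + 2.331 = 3.702 km/s.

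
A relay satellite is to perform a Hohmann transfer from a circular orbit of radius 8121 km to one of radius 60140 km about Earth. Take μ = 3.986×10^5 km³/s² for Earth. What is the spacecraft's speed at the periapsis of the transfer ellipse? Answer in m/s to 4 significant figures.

The Hohmann ellipse has a_t = (r₁ + r₂)/2 = 34130.5 km.
At periapsis, r = 8121 km.
Applying v² = μ(2/r − 1/a_t): v = 9.300 km/s.

v = 9300 m/s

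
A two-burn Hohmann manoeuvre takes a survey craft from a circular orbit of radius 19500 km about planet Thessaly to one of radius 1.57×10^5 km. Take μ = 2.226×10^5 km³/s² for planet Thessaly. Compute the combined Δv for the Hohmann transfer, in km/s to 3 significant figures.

Transfer-ellipse semi-major axis a_t = (r₁ + r₂)/2 = (19500 + 1.570×10^5)/2 = 88250 km.
At r₁ the circular-orbit speed is v₁ = √(μ/r₁) = 3.3787 km/s.
Transfer-orbit speed at r₁ (vis-viva equation): v_p = √[μ(2/r₁ − 1/a_t)] = 4.5065 km/s.
First burn Δv₁ = |v_p − v₁| = 1.128 km/s.
At r₂, v₂ = √(μ/r₂) = 1.1907 km/s.
Transfer-orbit speed at r₂: v_a = √[μ(2/r₂ − 1/a_t)] = 0.55972 km/s.
Second burn Δv₂ = |v₂ − v_a| = 0.6310 km/s.
Total Δv = Δv₁ + Δv₂ = 1.759 km/s.

Δv = 1.76 km/s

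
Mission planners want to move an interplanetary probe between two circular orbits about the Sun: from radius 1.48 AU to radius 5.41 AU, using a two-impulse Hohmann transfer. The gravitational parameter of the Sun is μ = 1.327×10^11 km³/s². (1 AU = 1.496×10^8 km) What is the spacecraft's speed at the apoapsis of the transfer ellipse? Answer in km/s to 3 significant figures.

In km: r₁ = 1.48 × 1.496×10^8 = 2.21408×10^8 km; r₂ = 5.41 × 1.496×10^8 = 8.09336×10^8 km.
Transfer-ellipse semi-major axis a_t = (r₁ + r₂)/2 = (2.21408×10^8 + 8.09336×10^8)/2 = 5.15372×10^8 km.
At apoapsis, r = 8.09336×10^8 km.
From the vis-viva equation, v = √[μ(2/r − 1/a_t)] = 8.393 km/s.

v = 8.39 km/s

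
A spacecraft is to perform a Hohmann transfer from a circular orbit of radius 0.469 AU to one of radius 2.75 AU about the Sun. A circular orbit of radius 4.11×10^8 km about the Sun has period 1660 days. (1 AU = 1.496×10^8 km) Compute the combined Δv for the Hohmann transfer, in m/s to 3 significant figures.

Δv = 21700 m/s

From Kepler's third law T² = 4π²r³/μ at r = 4.11×10^8 km, T = 1660 days = 1660 × 86400 s = 1.43424×10^8 s: μ = 4π²r³/T² = 1.33242×10^11 km³/s².
In km: r₁ = 0.469 × 1.496×10^8 = 7.01624×10^7 km; r₂ = 2.75 × 1.496×10^8 = 4.114×10^8 km.
The Hohmann ellipse has a_t = (r₁ + r₂)/2 = 2.407812×10^8 km.
At r₁ the circular-orbit speed is v₁ = √(μ/r₁) = 43.5781 km/s.
On the transfer ellipse at r₁, v² = μ(2/r − 1/a) gives v_p = √[μ(2/r₁ − 1/a_t)] = 56.9625 km/s.
First burn Δv₁ = |v_p − v₁| = 13.384 km/s.
At r₂, v₂ = √(μ/r₂) = 17.9965 km/s.
Transfer-orbit speed at r₂: v_a = √[μ(2/r₂ − 1/a_t)] = 9.71470 km/s.
Second burn Δv₂ = |v₂ − v_a| = 8.2818 km/s.
Total Δv = Δv₁ + Δv₂ = 21.67 km/s.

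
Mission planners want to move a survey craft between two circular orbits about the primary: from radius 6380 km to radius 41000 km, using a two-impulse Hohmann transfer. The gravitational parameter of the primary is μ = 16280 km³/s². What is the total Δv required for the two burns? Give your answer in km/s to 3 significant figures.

Δv = 0.807 km/s

Transfer-ellipse semi-major axis a_t = (r₁ + r₂)/2 = (6380 + 41000)/2 = 23690 km.
At r₁ the circular-orbit speed is v₁ = √(μ/r₁) = 1.5974 km/s.
On the transfer ellipse at r₁, vis-viva equation gives v_p = √[μ(2/r₁ − 1/a_t)] = 2.1015 km/s.
First burn Δv₁ = |v_p − v₁| = 0.5041 km/s.
At r₂, v₂ = √(μ/r₂) = 0.6301 km/s.
Transfer-orbit speed at r₂: v_a = √[μ(2/r₂ − 1/a_t)] = 0.3270 km/s.
Second burn Δv₂ = |v₂ − v_a| = 0.3031 km/s.
Δv = Δv₁ + Δv₂ = 0.5041 + 0.3031 = 0.8072 km/s.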